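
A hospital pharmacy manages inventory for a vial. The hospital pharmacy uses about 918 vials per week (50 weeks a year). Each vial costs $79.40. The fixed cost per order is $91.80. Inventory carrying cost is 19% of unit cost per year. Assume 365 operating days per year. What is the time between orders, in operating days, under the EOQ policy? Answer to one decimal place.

T ≈ 5.9 days

Annual demand D = 918 × 50 = 45,900.
Holding cost H = 0.19 × $79.40 = $15.0860 per unit per year.
EOQ = √(2DS/H) = √(2 × 45,900 × 91.8 / 15.086) ≈ 747.40.
Cycle time = Q*/D × 365 = 747.40 / 45,900 × 365 ≈ 5.943 days.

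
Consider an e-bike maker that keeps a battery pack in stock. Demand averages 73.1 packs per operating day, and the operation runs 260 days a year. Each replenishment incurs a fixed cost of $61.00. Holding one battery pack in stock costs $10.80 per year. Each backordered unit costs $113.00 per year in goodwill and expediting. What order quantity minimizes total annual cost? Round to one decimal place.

Annual demand D = 73.1 × 260 = 19,006.
With planned backorders, Q* = √(2DS/H) · √((H+B)/B).
√(2DS/H) = √(2 × 19,006 × 61 / 10.8) = 463.355.
√((H+B)/B) = √((10.8+113)/113) = 1.0467.
Q* ≈ 484.992.

Q* ≈ 485.0 packs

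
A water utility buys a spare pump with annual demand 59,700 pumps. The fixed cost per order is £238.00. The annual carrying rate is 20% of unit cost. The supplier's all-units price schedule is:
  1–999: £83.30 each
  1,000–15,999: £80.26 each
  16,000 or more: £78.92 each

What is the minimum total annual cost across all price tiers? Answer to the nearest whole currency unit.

TC* ≈ £4,812,880

Holding cost per unit per year at price C is H = 0.20·C.
Candidates are each tier's EOQ (if it falls in that tier) and each price-break quantity.
Tier 1 (£83.30): EOQ = 1306.0 exceeds tier's upper bound 999, so this tier is dominated.
EOQ at £80.26 = 1330.5 (feasible in tier 2): TC = 59,700×£80.26 + (59,700/1330.5)×238 + (1330.5/2)×0.20×£80.26 = £4,812,879.74.
EOQ at £78.92 = 1341.8 < 16000, so use break Q=16000: TC = 59,700×£78.92 + (59,700/16000.0)×238 + (16000.0/2)×0.20×£78.92 = £4,838,684.04.
Lowest total cost among the candidates is at Q = 1330.5.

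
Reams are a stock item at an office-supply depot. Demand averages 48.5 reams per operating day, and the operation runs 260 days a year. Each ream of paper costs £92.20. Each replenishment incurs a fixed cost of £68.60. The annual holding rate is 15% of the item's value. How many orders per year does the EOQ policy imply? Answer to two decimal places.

Annual demand D = 48.5 × 260 = 12,610.
Holding cost H = 0.15 × £92.20 = £13.8300 per unit per year.
The optimal lot size = √(2DS/H) = √(2 × 12,610 × 68.6 / 13.83) ≈ 353.69.
Orders per year = D / Q* = 12,610 / 353.69 ≈ 35.653.

N ≈ 35.65 orders per year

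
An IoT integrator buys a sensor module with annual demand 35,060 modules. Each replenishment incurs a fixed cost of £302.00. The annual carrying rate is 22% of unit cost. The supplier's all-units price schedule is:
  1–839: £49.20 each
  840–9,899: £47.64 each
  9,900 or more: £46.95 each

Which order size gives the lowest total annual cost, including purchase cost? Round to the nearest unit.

Q* ≈ 1,421 modules

Holding cost per unit per year at price C is H = 0.22·C.
Evaluate total cost at each tier's feasible EOQ or, if the EOQ is below the tier, at the tier's minimum quantity.
Tier 1 (£49.20): EOQ = 1398.7 exceeds tier's upper bound 839, so this tier is dominated.
EOQ at £47.64 = 1421.4 (feasible in tier 2): TC = 35,060×£47.64 + (35,060/1421.4)×302 + (1421.4/2)×0.22×£47.64 = £1,685,156.18.
EOQ at £46.95 = 1431.8 < 9900, so use break Q=9900: TC = 35,060×£46.95 + (35,060/9900.0)×302 + (9900.0/2)×0.22×£46.95 = £1,698,265.06.
Lowest total cost is £1,685,156.18 at Q = 1421.4.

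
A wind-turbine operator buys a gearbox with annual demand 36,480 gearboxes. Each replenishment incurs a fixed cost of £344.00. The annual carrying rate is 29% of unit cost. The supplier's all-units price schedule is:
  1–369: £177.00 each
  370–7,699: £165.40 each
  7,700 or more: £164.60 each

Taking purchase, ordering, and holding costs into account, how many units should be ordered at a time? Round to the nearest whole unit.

Q* ≈ 723 gearboxes

Holding cost per unit per year at price C is H = 0.29·C.
Evaluate total cost at each tier's feasible EOQ or, if the EOQ is below the tier, at the tier's minimum quantity.
Tier 1 (£177.00): EOQ = 699.3 exceeds tier's upper bound 369, so this tier is dominated.
EOQ at £165.40 = 723.4 (feasible in tier 2): TC = 36,480×£165.40 + (36,480/723.4)×344 + (723.4/2)×0.29×£165.40 = £6,068,488.72.
EOQ at £164.60 = 725.1 < 7700, so use break Q=7700: TC = 36,480×£164.60 + (36,480/7700.0)×344 + (7700.0/2)×0.29×£164.60 = £6,190,013.66.
Lowest total cost is £6,068,488.72 at Q = 723.4.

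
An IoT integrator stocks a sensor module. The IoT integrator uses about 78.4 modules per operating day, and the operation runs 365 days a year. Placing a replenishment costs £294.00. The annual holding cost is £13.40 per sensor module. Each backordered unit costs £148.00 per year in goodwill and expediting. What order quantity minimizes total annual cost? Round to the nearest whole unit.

Annual demand D = 78.4 × 365 = 28,616.
With planned backorders, Q* = √(2DS/H) · √((H+B)/B).
√(2DS/H) = √(2 × 28,616 × 294 / 13.4) = 1120.574.
√((H+B)/B) = √((13.4+148)/148) = 1.0443.
Q* ≈ 1170.204.

Q* ≈ 1,170 modules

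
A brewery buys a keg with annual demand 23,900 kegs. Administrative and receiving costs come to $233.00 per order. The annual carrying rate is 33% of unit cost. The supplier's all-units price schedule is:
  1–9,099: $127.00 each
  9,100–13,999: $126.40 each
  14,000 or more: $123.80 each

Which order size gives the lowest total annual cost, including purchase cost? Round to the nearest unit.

Holding cost per unit per year at price C is H = 0.33·C.
Candidates are each tier's EOQ (if it falls in that tier) and each price-break quantity.
EOQ at $127.00 = 515.5 (feasible in tier 1): TC = 23,900×$127.00 + (23,900/515.5)×233 + (515.5/2)×0.33×$127.00 = $3,056,904.82.
EOQ at $126.40 = 516.7 < 9100, so use break Q=9100: TC = 23,900×$126.40 + (23,900/9100.0)×233 + (9100.0/2)×0.33×$126.40 = $3,211,361.55.
EOQ at $123.80 = 522.1 < 14000, so use break Q=14000: TC = 23,900×$123.80 + (23,900/14000.0)×233 + (14000.0/2)×0.33×$123.80 = $3,245,195.76.
Lowest total cost is $3,056,904.82 at Q = 515.5.

Q* ≈ 516 kegs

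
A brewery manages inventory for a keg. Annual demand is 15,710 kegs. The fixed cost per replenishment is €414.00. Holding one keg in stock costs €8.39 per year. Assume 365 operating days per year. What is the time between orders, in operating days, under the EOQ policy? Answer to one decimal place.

Q* = √(2DS/H) = √(2 × 15,710 × 414 / 8.39) ≈ 1245.15.
Cycle time = Q*/D × 365 = 1245.15 / 15,710 × 365 ≈ 28.929 days.

T ≈ 28.9 days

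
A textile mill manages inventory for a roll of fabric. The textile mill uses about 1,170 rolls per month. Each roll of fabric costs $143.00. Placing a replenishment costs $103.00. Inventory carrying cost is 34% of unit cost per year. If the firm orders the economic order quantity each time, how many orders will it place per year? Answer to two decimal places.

Annual demand D = 1,170 × 12 = 14,040.
Holding cost H = 0.34 × $143.00 = $48.6200 per unit per year.
EOQ = √(2DS/H) = √(2 × 14,040 × 103 / 48.62) ≈ 243.90.
Orders per year = D / Q* = 14,040 / 243.90 ≈ 57.565.

N ≈ 57.56 orders per year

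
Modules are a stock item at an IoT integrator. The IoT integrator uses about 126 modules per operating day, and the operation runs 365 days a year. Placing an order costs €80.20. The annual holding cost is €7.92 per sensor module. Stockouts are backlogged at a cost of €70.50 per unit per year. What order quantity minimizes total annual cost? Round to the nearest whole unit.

Q* ≈ 1,018 modules

Annual demand D = 126 × 365 = 45,990.
With planned backorders, Q* = √(2DS/H) · √((H+B)/B).
√(2DS/H) = √(2 × 45,990 × 80.2 / 7.92) = 965.098.
√((H+B)/B) = √((7.92+70.5)/70.5) = 1.0547.
Q* ≈ 1017.865.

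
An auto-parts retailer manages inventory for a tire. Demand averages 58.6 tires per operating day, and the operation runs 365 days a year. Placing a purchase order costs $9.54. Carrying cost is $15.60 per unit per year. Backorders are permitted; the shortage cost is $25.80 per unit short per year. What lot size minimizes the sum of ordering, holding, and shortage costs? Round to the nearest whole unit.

Q* ≈ 205 tires

Annual demand D = 58.6 × 365 = 21,389.
With planned backorders, Q* = √(2DS/H) · √((H+B)/B).
√(2DS/H) = √(2 × 21,389 × 9.54 / 15.6) = 161.742.
√((H+B)/B) = √((15.6+25.8)/25.8) = 1.2667.
Q* ≈ 204.886.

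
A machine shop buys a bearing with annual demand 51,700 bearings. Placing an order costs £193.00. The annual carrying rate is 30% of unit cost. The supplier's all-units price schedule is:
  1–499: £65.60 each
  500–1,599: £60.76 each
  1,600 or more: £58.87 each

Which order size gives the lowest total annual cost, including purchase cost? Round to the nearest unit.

Holding cost per unit per year at price C is H = 0.30·C.
Candidates are each tier's EOQ (if it falls in that tier) and each price-break quantity.
Tier 1 (£65.60): EOQ = 1007.0 exceeds tier's upper bound 499, so this tier is dominated.
EOQ at £60.76 = 1046.3 (feasible in tier 2): TC = 51,700×£60.76 + (51,700/1046.3)×193 + (1046.3/2)×0.30×£60.76 = £3,160,364.54.
EOQ at £58.87 = 1063.0 < 1600, so use break Q=1600: TC = 51,700×£58.87 + (51,700/1600.0)×193 + (1600.0/2)×0.30×£58.87 = £3,063,944.11.
Lowest total cost is £3,063,944.11 at Q = 1600.0.

Q* ≈ 1,600 bearings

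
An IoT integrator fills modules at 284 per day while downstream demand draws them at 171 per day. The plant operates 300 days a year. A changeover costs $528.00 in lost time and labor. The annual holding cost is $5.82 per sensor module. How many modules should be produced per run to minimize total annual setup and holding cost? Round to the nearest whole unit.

Annual demand D = 171 × 300 = 51,300.
Production build-up factor (1 − d/p) = 1 − 171/284 = 0.3979.
Q* = √(2DS / (H(1 − d/p))) = √(2 × 51,300 × 528 / (5.82 × 0.3979)).
= √(54,172,800 / 2.3157) ≈ 4836.699.

Q* ≈ 4,837 modules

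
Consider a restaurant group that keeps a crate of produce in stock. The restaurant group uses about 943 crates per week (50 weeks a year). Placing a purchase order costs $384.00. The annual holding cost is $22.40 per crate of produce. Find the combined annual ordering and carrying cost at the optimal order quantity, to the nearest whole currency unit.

Annual demand D = 943 × 50 = 47,150.
Q* = √(2DS/H) = √(2 × 47,150 × 384 / 22.4) ≈ 1271.44.
At the optimum the two cost components are equal, so total cost = 2·(Q*/2)H = Q*·H.
Minimum total = √(2DSH) = √(2 × 47,150 × 384 × 22.4) ≈ 28480.360.

TC* ≈ $28,480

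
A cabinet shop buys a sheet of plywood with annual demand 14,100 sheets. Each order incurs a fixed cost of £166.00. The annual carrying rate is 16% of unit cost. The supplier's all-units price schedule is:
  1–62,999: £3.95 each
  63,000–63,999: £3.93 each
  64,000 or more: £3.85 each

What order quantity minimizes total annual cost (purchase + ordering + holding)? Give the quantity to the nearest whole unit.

Holding cost per unit per year at price C is H = 0.16·C.
Evaluate total cost at each tier's feasible EOQ or, if the EOQ is below the tier, at the tier's minimum quantity.
EOQ at £3.95 = 2721.6 (feasible in tier 1): TC = 14,100×£3.95 + (14,100/2721.6)×166 + (2721.6/2)×0.16×£3.95 = £57,415.03.
EOQ at £3.93 = 2728.5 < 63000, so use break Q=63000: TC = 14,100×£3.93 + (14,100/63000.0)×166 + (63000.0/2)×0.16×£3.93 = £75,257.35.
EOQ at £3.85 = 2756.7 < 64000, so use break Q=64000: TC = 14,100×£3.85 + (14,100/64000.0)×166 + (64000.0/2)×0.16×£3.85 = £74,033.57.
Lowest total cost is £57,415.03 at Q = 2721.6.

Q* ≈ 2,722 sheets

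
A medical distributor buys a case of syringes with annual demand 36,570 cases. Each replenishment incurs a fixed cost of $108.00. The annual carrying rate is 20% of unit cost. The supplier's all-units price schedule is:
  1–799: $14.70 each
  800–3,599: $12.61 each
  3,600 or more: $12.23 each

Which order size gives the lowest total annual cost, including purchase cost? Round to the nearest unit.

Q* ≈ 3,600 cases

Holding cost per unit per year at price C is H = 0.20·C.
Evaluate total cost at each tier's feasible EOQ or, if the EOQ is below the tier, at the tier's minimum quantity.
Tier 1 ($14.70): EOQ = 1639.1 exceeds tier's upper bound 799, so this tier is dominated.
EOQ at $12.61 = 1769.8 (feasible in tier 2): TC = 36,570×$12.61 + (36,570/1769.8)×108 + (1769.8/2)×0.20×$12.61 = $465,611.06.
EOQ at $12.23 = 1797.1 < 3600, so use break Q=3600: TC = 36,570×$12.23 + (36,570/3600.0)×108 + (3600.0/2)×0.20×$12.23 = $452,751.00.
Lowest total cost is $452,751.00 at Q = 3600.0.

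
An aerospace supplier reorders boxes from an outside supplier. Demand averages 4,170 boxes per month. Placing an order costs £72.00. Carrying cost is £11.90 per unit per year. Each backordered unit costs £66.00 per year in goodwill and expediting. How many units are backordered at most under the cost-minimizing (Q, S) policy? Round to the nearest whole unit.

Annual demand D = 4,170 × 12 = 50,040.
With planned backorders, Q* = √(2DS/H) · √((H+B)/B).
√(2DS/H) = √(2 × 50,040 × 72 / 11.9) = 778.156.
√((H+B)/B) = √((11.9+66)/66) = 1.0864.
Q* ≈ 845.402.
S* = Q* · H/(H+B) = 845.402 × 11.9/77.9 ≈ 129.144.

S* ≈ 129 boxes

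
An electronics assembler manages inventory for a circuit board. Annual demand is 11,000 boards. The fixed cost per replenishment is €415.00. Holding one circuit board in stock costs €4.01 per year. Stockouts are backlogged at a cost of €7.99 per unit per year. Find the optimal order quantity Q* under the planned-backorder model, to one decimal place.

Q* ≈ 1,849.2 boards

With planned backorders, Q* = √(2DS/H) · √((H+B)/B).
√(2DS/H) = √(2 × 11,000 × 415 / 4.01) = 1508.910.
√((H+B)/B) = √((4.01+7.99)/7.99) = 1.2255.
Q* ≈ 1849.185.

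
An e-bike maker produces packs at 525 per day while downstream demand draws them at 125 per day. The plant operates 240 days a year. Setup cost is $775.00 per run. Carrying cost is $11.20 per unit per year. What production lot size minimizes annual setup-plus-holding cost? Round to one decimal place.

Q* ≈ 2,334.4 packs

Annual demand D = 125 × 240 = 30,000.
Production build-up factor (1 − d/p) = 1 − 125/525 = 0.7619.
Q* = √(2DS / (H(1 − d/p))) = √(2 × 30,000 × 775 / (11.2 × 0.7619)).
= √(46,500,000 / 8.5333) ≈ 2334.356.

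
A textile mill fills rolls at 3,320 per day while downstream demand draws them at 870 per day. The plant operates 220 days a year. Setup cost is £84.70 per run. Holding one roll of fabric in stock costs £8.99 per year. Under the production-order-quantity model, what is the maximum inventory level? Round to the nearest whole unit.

I_max ≈ 1,631 rolls

Annual demand D = 870 × 220 = 191,400.
Production build-up factor (1 − d/p) = 1 − 870/3,320 = 0.7380.
Q* = √(2DS / (H(1 − d/p))) = √(2 × 191,400 × 84.7 / (8.99 × 0.7380)).
= √(32,423,160 / 6.6342) ≈ 2210.720.
Maximum inventory = Q*(1 − d/p) = 2210.720 × 0.7380 ≈ 1631.405.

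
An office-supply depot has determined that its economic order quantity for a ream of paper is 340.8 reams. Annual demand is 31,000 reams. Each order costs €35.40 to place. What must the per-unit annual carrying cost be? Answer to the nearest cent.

The basic EOQ model gives Q* = √(2DS/H); rearrange for the unknown.
From Q* = √(2DS/H): H = 2DS / Q*² = 2 × 31,000 × 35.4 / 340.8² = 18.8971.

H ≈ €18.90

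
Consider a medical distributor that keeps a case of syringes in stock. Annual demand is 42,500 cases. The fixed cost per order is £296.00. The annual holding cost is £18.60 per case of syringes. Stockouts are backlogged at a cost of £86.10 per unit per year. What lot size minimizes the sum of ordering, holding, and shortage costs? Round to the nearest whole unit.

With planned backorders, Q* = √(2DS/H) · √((H+B)/B).
√(2DS/H) = √(2 × 42,500 × 296 / 18.6) = 1163.051.
√((H+B)/B) = √((18.6+86.1)/86.1) = 1.1027.
Q* ≈ 1282.539.

Q* ≈ 1,283 cases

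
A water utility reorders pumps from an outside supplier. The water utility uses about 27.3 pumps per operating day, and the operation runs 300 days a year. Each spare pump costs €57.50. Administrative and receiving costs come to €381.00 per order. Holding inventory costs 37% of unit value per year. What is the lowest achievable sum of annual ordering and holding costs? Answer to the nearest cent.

Annual demand D = 27.3 × 300 = 8,190.
Holding cost H = 0.37 × €57.50 = €21.2750 per unit per year.
Q* = √(2DS/H) = √(2 × 8,190 × 381 / 21.275) ≈ 541.61.
At the optimum the two cost components are equal, so total cost = 2·(Q*/2)H = Q*·H.
Minimum total = √(2DSH) = √(2 × 8,190 × 381 × 21.275) ≈ 11522.699.

TC* ≈ €11,522.70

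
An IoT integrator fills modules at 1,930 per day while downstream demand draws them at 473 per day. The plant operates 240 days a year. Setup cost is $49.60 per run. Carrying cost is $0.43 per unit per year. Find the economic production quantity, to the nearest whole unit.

Q* ≈ 5,890 modules

Annual demand D = 473 × 240 = 113,520.
Production build-up factor (1 − d/p) = 1 − 473/1,930 = 0.7549.
Q* = √(2DS / (H(1 − d/p))) = √(2 × 113,520 × 49.6 / (0.43 × 0.7549)).
= √(11,261,184 / 0.3246) ≈ 5889.883.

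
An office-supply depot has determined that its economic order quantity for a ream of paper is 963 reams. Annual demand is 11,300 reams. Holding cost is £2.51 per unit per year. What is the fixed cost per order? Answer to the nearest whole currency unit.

Squaring Q* = √(2DS/H) gives Q*² = 2DS/H.
From Q* = √(2DS/H): S = Q*²H / (2D) = 963² × 2.51 / (2 × 11,300) = 102.9954.

S ≈ £103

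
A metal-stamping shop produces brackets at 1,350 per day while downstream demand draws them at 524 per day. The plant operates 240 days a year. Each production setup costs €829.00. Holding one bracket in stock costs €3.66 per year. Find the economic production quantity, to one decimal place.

Annual demand D = 524 × 240 = 125,760.
Production build-up factor (1 − d/p) = 1 − 524/1,350 = 0.6119.
Q* = √(2DS / (H(1 − d/p))) = √(2 × 125,760 × 829 / (3.66 × 0.6119)).
= √(208,510,080 / 2.2394) ≈ 9649.390.

Q* ≈ 9,649.4 brackets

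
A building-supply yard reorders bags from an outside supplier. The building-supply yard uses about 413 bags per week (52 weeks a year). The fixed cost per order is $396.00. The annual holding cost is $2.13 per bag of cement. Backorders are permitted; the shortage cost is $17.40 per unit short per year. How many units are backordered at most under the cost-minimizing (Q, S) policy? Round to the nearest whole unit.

S* ≈ 327 bags

Annual demand D = 413 × 52 = 21,476.
With planned backorders, Q* = √(2DS/H) · √((H+B)/B).
√(2DS/H) = √(2 × 21,476 × 396 / 2.13) = 2825.852.
√((H+B)/B) = √((2.13+17.4)/17.4) = 1.0594.
Q* ≈ 2993.822.
S* = Q* · H/(H+B) = 2993.822 × 2.13/19.53 ≈ 326.515.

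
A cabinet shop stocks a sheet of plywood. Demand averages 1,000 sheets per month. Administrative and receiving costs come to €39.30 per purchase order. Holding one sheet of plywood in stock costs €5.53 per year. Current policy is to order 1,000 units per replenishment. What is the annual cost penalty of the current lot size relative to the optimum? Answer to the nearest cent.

Annual demand D = 1,000 × 12 = 12,000.
EOQ = √(2DS/H) = √(2 × 12,000 × 39.3 / 5.53) ≈ 412.99.
Cost at Q* = (D/Q*)S + (Q*/2)H = √(2DSH) ≈ €2,283.83.
Cost at Q = 1,000: (12,000/1,000)×39.3 + (1,000/2)×5.53 = €471.60 + €2,765.00 = €3,236.60.
Excess = €3,236.60 − €2,283.83 = €952.77.

Extra cost ≈ €952.77 per year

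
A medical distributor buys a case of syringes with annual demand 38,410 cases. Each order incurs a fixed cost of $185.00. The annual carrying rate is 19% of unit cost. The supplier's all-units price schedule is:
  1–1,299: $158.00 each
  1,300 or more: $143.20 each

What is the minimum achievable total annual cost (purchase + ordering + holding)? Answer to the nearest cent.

Holding cost per unit per year at price C is H = 0.19·C.
For each price level, check whether its EOQ is feasible; otherwise the best quantity at that price is the breakpoint.
EOQ at $158.00 = 688.0 (feasible in tier 1): TC = 38,410×$158.00 + (38,410/688.0)×185 + (688.0/2)×0.19×$158.00 = $6,089,435.15.
EOQ at $143.20 = 722.7 < 1300, so use break Q=1300: TC = 38,410×$143.20 + (38,410/1300.0)×185 + (1300.0/2)×0.19×$143.20 = $5,523,463.24.
Lowest total cost among the candidates is at Q = 1300.0.

TC* ≈ $5,523,463.24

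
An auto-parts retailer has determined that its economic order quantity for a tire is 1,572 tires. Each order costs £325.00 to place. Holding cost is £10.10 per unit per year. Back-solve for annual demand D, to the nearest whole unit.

Invert the EOQ relation Q*² = 2DS/H.
From Q* = √(2DS/H): D = Q*²H / (2S) = 1,572² × 10.1 / (2 × 325) = 38398.398.

D ≈ 38,398 tires per year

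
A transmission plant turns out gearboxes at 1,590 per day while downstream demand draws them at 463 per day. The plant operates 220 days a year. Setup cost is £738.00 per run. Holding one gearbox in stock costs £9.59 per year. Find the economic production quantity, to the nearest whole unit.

Annual demand D = 463 × 220 = 101,860.
Production build-up factor (1 − d/p) = 1 − 463/1,590 = 0.7088.
Q* = √(2DS / (H(1 − d/p))) = √(2 × 101,860 × 738 / (9.59 × 0.7088)).
= √(150,345,360 / 6.7974) ≈ 4702.971.

Q* ≈ 4,703 gearboxes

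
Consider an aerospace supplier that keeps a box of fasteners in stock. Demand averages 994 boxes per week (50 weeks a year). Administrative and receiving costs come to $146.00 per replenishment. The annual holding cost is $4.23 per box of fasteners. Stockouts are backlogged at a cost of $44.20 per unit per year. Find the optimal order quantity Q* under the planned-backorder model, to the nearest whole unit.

Q* ≈ 1,939 boxes

Annual demand D = 994 × 50 = 49,700.
With planned backorders, Q* = √(2DS/H) · √((H+B)/B).
√(2DS/H) = √(2 × 49,700 × 146 / 4.23) = 1852.249.
√((H+B)/B) = √((4.23+44.2)/44.2) = 1.0468.
Q* ≈ 1938.856.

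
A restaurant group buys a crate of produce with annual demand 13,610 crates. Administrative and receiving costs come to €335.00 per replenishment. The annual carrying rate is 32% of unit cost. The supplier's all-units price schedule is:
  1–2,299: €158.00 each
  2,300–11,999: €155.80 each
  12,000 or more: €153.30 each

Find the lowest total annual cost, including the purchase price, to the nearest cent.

TC* ≈ €2,171,851.88

Holding cost per unit per year at price C is H = 0.32·C.
Evaluate total cost at each tier's feasible EOQ or, if the EOQ is below the tier, at the tier's minimum quantity.
EOQ at €158.00 = 424.7 (feasible in tier 1): TC = 13,610×€158.00 + (13,610/424.7)×335 + (424.7/2)×0.32×€158.00 = €2,171,851.88.
EOQ at €155.80 = 427.7 < 2300, so use break Q=2300: TC = 13,610×€155.80 + (13,610/2300.0)×335 + (2300.0/2)×0.32×€155.80 = €2,179,754.73.
EOQ at €153.30 = 431.1 < 12000, so use break Q=12000: TC = 13,610×€153.30 + (13,610/12000.0)×335 + (12000.0/2)×0.32×€153.30 = €2,381,128.95.
Lowest total cost among the candidates is at Q = 424.7.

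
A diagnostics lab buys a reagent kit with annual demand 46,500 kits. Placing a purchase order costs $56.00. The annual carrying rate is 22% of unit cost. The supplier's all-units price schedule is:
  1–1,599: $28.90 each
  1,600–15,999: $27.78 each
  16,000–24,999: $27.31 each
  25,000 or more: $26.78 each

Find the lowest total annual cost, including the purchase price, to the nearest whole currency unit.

Holding cost per unit per year at price C is H = 0.22·C.
For each price level, check whether its EOQ is feasible; otherwise the best quantity at that price is the breakpoint.
EOQ at $28.90 = 905.1 (feasible in tier 1): TC = 46,500×$28.90 + (46,500/905.1)×56 + (905.1/2)×0.22×$28.90 = $1,349,604.34.
EOQ at $27.78 = 923.1 < 1600, so use break Q=1600: TC = 46,500×$27.78 + (46,500/1600.0)×56 + (1600.0/2)×0.22×$27.78 = $1,298,286.78.
EOQ at $27.31 = 931.0 < 16000, so use break Q=16000: TC = 46,500×$27.31 + (46,500/16000.0)×56 + (16000.0/2)×0.22×$27.31 = $1,318,143.35.
EOQ at $26.78 = 940.2 < 25000, so use break Q=25000: TC = 46,500×$26.78 + (46,500/25000.0)×56 + (25000.0/2)×0.22×$26.78 = $1,319,019.16.
Lowest total cost among the candidates is at Q = 1600.0.

TC* ≈ $1,298,287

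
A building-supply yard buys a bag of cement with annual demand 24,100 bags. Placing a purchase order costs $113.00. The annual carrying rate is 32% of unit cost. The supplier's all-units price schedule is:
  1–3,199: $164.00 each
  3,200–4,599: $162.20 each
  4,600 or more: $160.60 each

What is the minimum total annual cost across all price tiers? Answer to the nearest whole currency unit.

Holding cost per unit per year at price C is H = 0.32·C.
For each price level, check whether its EOQ is feasible; otherwise the best quantity at that price is the breakpoint.
EOQ at $164.00 = 322.2 (feasible in tier 1): TC = 24,100×$164.00 + (24,100/322.2)×113 + (322.2/2)×0.32×$164.00 = $3,969,306.73.
EOQ at $162.20 = 323.9 < 3200, so use break Q=3200: TC = 24,100×$162.20 + (24,100/3200.0)×113 + (3200.0/2)×0.32×$162.20 = $3,992,917.43.
EOQ at $160.60 = 325.5 < 4600, so use break Q=4600: TC = 24,100×$160.60 + (24,100/4600.0)×113 + (4600.0/2)×0.32×$160.60 = $3,989,253.62.
Lowest total cost among the candidates is at Q = 322.2.

TC* ≈ $3,969,307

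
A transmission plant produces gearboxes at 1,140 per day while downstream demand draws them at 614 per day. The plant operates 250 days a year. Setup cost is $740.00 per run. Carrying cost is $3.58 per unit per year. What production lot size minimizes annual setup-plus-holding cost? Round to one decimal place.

Q* ≈ 11,727.4 gearboxes

Annual demand D = 614 × 250 = 153,500.
Production build-up factor (1 − d/p) = 1 − 614/1,140 = 0.4614.
Q* = √(2DS / (H(1 − d/p))) = √(2 × 153,500 × 740 / (3.58 × 0.4614)).
= √(227,180,000 / 1.6518) ≈ 11727.436.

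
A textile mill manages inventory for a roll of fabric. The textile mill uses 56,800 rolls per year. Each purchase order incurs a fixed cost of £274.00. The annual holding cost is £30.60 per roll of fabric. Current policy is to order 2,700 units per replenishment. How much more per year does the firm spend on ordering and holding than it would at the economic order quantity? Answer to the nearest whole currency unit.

EOQ = √(2DS/H) = √(2 × 56,800 × 274 / 30.6) ≈ 1008.56.
Cost at Q* = (D/Q*)S + (Q*/2)H = √(2DSH) ≈ £30,862.08.
Cost at Q = 2,700: (56,800/2,700)×274 + (2,700/2)×30.6 = £5,764.15 + £41,310.00 = £47,074.15.
Excess = £47,074.15 − £30,862.08 = £16,212.07.

Extra cost ≈ £16,212 per year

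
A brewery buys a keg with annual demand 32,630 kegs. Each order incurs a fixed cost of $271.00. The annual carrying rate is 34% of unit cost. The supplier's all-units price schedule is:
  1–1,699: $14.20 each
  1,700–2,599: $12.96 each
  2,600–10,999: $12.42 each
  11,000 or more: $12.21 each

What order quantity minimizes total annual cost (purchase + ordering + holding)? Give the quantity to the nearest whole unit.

Holding cost per unit per year at price C is H = 0.34·C.
Evaluate total cost at each tier's feasible EOQ or, if the EOQ is below the tier, at the tier's minimum quantity.
Tier 1 ($14.20): EOQ = 1913.9 exceeds tier's upper bound 1699, so this tier is dominated.
EOQ at $12.96 = 2003.4 (feasible in tier 2): TC = 32,630×$12.96 + (32,630/2003.4)×271 + (2003.4/2)×0.34×$12.96 = $431,712.55.
EOQ at $12.42 = 2046.5 < 2600, so use break Q=2600: TC = 32,630×$12.42 + (32,630/2600.0)×271 + (2600.0/2)×0.34×$12.42 = $414,155.29.
EOQ at $12.21 = 2064.0 < 11000, so use break Q=11000: TC = 32,630×$12.21 + (32,630/11000.0)×271 + (11000.0/2)×0.34×$12.21 = $422,048.88.
Lowest total cost is $414,155.29 at Q = 2600.0.

Q* ≈ 2,600 kegs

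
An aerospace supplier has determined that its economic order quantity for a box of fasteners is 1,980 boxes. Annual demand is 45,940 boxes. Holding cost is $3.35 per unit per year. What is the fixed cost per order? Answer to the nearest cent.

Invert the EOQ relation Q*² = 2DS/H.
From Q* = √(2DS/H): S = Q*²H / (2D) = 1,980² × 3.35 / (2 × 45,940) = 142.9401.

S ≈ $142.94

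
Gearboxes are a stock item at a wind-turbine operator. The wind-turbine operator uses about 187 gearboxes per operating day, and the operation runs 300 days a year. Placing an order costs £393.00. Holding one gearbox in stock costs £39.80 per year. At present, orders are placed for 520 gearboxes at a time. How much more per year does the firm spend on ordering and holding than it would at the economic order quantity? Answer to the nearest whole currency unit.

Extra cost ≈ £10,854 per year

Annual demand D = 187 × 300 = 56,100.
EOQ = √(2DS/H) = √(2 × 56,100 × 393 / 39.8) ≈ 1052.57.
Cost at Q* = (D/Q*)S + (Q*/2)H = √(2DSH) ≈ £41,892.30.
Cost at Q = 520: (56,100/520)×393 + (520/2)×39.8 = £42,398.65 + £10,348.00 = £52,746.65.
Excess = £52,746.65 − £41,892.30 = £10,854.35.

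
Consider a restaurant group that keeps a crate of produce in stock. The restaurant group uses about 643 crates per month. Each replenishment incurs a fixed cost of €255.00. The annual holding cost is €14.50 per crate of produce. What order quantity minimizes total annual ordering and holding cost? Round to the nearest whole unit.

Q* ≈ 521 crates

Annual demand D = 643 × 12 = 7,716.
EOQ = √(2DS / H) = √(2 × 7,716 × 255 / 14.5).
= √(3,935,160 / 14.5) = √271,390.3448 ≈ 520.951.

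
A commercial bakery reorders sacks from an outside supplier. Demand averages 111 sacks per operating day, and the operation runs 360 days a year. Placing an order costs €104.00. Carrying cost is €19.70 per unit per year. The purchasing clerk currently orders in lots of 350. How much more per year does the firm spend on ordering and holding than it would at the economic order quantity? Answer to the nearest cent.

Extra cost ≈ €2,525.23 per year

Annual demand D = 111 × 360 = 39,960.
EOQ = √(2DS/H) = √(2 × 39,960 × 104 / 19.7) ≈ 649.55.
Cost at Q* = (D/Q*)S + (Q*/2)H = √(2DSH) ≈ €12,796.10.
Cost at Q = 350: (39,960/350)×104 + (350/2)×19.7 = €11,873.83 + €3,447.50 = €15,321.33.
Excess = €15,321.33 − €12,796.10 = €2,525.23.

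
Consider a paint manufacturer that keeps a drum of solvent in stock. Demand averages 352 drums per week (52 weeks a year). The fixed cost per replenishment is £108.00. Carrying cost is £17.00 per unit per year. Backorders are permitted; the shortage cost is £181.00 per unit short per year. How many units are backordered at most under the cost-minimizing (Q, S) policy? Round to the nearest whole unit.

Annual demand D = 352 × 52 = 18,304.
With planned backorders, Q* = √(2DS/H) · √((H+B)/B).
√(2DS/H) = √(2 × 18,304 × 108 / 17) = 482.254.
√((H+B)/B) = √((17+181)/181) = 1.0459.
Q* ≈ 504.393.
S* = Q* · H/(H+B) = 504.393 × 17/198 ≈ 43.306.

S* ≈ 43 drums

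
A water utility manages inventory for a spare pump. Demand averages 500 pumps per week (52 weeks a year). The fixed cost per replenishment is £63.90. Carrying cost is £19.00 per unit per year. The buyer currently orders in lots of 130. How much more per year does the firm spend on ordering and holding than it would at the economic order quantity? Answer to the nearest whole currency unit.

Extra cost ≈ £6,069 per year

Annual demand D = 500 × 52 = 26,000.
EOQ = √(2DS/H) = √(2 × 26,000 × 63.9 / 19) ≈ 418.19.
Cost at Q* = (D/Q*)S + (Q*/2)H = √(2DSH) ≈ £7,945.64.
Cost at Q = 130: (26,000/130)×63.9 + (130/2)×19 = £12,780.00 + £1,235.00 = £14,015.00.
Excess = £14,015.00 − £7,945.64 = £6,069.36.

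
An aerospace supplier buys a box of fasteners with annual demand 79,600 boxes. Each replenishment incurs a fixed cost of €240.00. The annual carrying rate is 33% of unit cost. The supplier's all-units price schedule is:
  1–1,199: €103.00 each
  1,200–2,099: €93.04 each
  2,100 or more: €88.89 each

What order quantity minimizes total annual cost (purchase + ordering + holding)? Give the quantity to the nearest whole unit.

Holding cost per unit per year at price C is H = 0.33·C.
Candidates are each tier's EOQ (if it falls in that tier) and each price-break quantity.
EOQ at €103.00 = 1060.2 (feasible in tier 1): TC = 79,600×€103.00 + (79,600/1060.2)×240 + (1060.2/2)×0.33×€103.00 = €8,234,837.34.
EOQ at €93.04 = 1115.5 < 1200, so use break Q=1200: TC = 79,600×€93.04 + (79,600/1200.0)×240 + (1200.0/2)×0.33×€93.04 = €7,440,325.92.
EOQ at €88.89 = 1141.3 < 2100, so use break Q=2100: TC = 79,600×€88.89 + (79,600/2100.0)×240 + (2100.0/2)×0.33×€88.89 = €7,115,541.53.
Lowest total cost is €7,115,541.53 at Q = 2100.0.

Q* ≈ 2,100 boxes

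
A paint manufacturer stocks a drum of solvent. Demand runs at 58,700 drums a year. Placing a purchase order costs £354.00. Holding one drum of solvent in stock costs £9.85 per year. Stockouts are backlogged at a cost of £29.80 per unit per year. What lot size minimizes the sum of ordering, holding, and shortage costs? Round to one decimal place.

With planned backorders, Q* = √(2DS/H) · √((H+B)/B).
√(2DS/H) = √(2 × 58,700 × 354 / 9.85) = 2054.081.
√((H+B)/B) = √((9.85+29.8)/29.8) = 1.1535.
Q* ≈ 2369.360.

Q* ≈ 2,369.4 drums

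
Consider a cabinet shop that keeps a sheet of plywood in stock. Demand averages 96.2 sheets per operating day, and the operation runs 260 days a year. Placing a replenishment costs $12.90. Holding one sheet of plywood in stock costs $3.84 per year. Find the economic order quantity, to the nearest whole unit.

Annual demand D = 96.2 × 260 = 25,012.
EOQ = √(2DS / H) = √(2 × 25,012 × 12.9 / 3.84).
= √(645,309.6 / 3.84) = √168,049.375 ≈ 409.938.

Q* ≈ 410 sheets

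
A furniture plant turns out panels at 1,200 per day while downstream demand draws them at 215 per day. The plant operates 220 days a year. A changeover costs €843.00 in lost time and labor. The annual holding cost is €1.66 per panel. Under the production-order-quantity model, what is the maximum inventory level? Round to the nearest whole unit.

Annual demand D = 215 × 220 = 47,300.
Production build-up factor (1 − d/p) = 1 − 215/1,200 = 0.8208.
Q* = √(2DS / (H(1 − d/p))) = √(2 × 47,300 × 843 / (1.66 × 0.8208)).
= √(79,747,800 / 1.3626) ≈ 7650.289.
Maximum inventory = Q*(1 − d/p) = 7650.289 × 0.8208 ≈ 6279.612.

I_max ≈ 6,280 panels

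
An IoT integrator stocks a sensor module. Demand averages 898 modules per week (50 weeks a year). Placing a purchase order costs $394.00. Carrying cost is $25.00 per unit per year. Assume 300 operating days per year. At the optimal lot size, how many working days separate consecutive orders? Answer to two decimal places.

Annual demand D = 898 × 50 = 44,900.
Q* = √(2DS/H) = √(2 × 44,900 × 394 / 25) ≈ 1189.64.
Cycle time = Q*/D × 300 = 1189.64 / 44,900 × 300 ≈ 7.949 days.

T ≈ 7.95 days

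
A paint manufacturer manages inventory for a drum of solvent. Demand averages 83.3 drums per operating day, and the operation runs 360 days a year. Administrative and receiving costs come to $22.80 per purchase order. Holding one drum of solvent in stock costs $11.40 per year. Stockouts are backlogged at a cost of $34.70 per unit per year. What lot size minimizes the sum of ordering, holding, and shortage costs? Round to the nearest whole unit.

Q* ≈ 399 drums

Annual demand D = 83.3 × 360 = 29,988.
With planned backorders, Q* = √(2DS/H) · √((H+B)/B).
√(2DS/H) = √(2 × 29,988 × 22.8 / 11.4) = 346.341.
√((H+B)/B) = √((11.4+34.7)/34.7) = 1.1526.
Q* ≈ 399.199.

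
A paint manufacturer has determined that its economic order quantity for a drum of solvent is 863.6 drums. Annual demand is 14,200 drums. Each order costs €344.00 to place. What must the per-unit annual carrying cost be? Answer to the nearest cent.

The basic EOQ model gives Q* = √(2DS/H); rearrange for the unknown.
From Q* = √(2DS/H): H = 2DS / Q*² = 2 × 14,200 × 344 / 863.6² = 13.0994.

H ≈ €13.10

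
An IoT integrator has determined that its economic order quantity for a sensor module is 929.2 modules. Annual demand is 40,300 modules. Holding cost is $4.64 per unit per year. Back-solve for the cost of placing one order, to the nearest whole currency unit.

S ≈ $50

Invert the EOQ relation Q*² = 2DS/H.
From Q* = √(2DS/H): S = Q*²H / (2D) = 929.2² × 4.64 / (2 × 40,300) = 49.7051.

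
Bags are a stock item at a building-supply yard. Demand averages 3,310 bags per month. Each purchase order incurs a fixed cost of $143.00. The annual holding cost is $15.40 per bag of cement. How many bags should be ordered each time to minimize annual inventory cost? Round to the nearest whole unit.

Q* ≈ 859 bags

Annual demand D = 3,310 × 12 = 39,720.
EOQ = √(2DS / H) = √(2 × 39,720 × 143 / 15.4).
= √(11,359,920 / 15.4) = √737,657.1429 ≈ 858.870.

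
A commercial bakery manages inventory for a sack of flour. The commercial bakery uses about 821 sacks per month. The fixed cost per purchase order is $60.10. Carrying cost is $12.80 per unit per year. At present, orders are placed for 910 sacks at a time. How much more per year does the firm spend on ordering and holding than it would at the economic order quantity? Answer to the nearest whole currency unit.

Annual demand D = 821 × 12 = 9,852.
EOQ = √(2DS/H) = √(2 × 9,852 × 60.1 / 12.8) ≈ 304.17.
Cost at Q* = (D/Q*)S + (Q*/2)H = √(2DSH) ≈ $3,893.31.
Cost at Q = 910: (9,852/910)×60.1 + (910/2)×12.8 = $650.67 + $5,824.00 = $6,474.67.
Excess = $6,474.67 − $3,893.31 = $2,581.35.

Extra cost ≈ $2,581 per year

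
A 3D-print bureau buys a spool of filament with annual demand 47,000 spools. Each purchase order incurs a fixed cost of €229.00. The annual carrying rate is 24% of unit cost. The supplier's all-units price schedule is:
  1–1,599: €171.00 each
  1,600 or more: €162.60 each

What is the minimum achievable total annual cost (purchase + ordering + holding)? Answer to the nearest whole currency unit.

TC* ≈ €7,680,146

Holding cost per unit per year at price C is H = 0.24·C.
For each price level, check whether its EOQ is feasible; otherwise the best quantity at that price is the breakpoint.
EOQ at €171.00 = 724.2 (feasible in tier 1): TC = 47,000×€171.00 + (47,000/724.2)×229 + (724.2/2)×0.24×€171.00 = €8,066,722.50.
EOQ at €162.60 = 742.7 < 1600, so use break Q=1600: TC = 47,000×€162.60 + (47,000/1600.0)×229 + (1600.0/2)×0.24×€162.60 = €7,680,146.08.
Lowest total cost among the candidates is at Q = 1600.0.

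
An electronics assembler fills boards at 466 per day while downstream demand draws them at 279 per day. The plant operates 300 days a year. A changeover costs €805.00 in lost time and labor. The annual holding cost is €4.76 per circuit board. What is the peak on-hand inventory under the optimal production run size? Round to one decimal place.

I_max ≈ 3,370.5 boards

Annual demand D = 279 × 300 = 83,700.
Production build-up factor (1 − d/p) = 1 − 279/466 = 0.4013.
Q* = √(2DS / (H(1 − d/p))) = √(2 × 83,700 × 805 / (4.76 × 0.4013)).
= √(134,757,000 / 1.9101) ≈ 8399.324.
Maximum inventory = Q*(1 − d/p) = 8399.324 × 0.4013 ≈ 3370.544.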